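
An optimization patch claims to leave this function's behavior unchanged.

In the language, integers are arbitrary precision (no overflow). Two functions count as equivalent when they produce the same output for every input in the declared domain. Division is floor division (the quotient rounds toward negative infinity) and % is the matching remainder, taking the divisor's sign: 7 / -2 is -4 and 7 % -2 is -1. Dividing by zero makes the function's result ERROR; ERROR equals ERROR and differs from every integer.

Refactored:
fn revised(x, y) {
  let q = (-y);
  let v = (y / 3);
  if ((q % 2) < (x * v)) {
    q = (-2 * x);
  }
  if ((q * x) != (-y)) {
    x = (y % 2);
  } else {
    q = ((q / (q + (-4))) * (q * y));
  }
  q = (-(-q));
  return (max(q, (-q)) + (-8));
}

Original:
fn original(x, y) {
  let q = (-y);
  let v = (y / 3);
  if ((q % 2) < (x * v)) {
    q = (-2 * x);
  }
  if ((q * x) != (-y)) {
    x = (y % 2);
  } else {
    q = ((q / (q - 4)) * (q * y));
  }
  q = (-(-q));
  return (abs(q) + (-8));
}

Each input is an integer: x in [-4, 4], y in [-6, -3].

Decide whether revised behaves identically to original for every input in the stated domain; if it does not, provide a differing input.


Changes here: min/max/abs usage differs; arithmetic usage differs; the full 36-point sweep finds no disagreement.
verdict: equivalent


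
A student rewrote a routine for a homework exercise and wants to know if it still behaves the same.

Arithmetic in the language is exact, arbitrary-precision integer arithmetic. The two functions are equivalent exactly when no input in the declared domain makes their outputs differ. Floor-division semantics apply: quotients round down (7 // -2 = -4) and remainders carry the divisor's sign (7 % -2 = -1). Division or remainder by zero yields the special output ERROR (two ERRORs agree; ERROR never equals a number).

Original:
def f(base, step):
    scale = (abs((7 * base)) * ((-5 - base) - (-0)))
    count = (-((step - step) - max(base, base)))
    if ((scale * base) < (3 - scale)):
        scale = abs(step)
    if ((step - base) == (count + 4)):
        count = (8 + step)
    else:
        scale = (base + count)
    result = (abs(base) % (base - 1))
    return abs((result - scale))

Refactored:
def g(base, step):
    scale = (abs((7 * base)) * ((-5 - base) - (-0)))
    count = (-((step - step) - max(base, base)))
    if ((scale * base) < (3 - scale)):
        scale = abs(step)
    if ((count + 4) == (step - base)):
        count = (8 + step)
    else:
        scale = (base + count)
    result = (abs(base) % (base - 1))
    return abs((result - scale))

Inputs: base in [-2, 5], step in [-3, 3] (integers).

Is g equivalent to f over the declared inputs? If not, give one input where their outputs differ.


Changes here: same computation, different form; the full 56-point sweep finds no disagreement.
verdict: equivalent


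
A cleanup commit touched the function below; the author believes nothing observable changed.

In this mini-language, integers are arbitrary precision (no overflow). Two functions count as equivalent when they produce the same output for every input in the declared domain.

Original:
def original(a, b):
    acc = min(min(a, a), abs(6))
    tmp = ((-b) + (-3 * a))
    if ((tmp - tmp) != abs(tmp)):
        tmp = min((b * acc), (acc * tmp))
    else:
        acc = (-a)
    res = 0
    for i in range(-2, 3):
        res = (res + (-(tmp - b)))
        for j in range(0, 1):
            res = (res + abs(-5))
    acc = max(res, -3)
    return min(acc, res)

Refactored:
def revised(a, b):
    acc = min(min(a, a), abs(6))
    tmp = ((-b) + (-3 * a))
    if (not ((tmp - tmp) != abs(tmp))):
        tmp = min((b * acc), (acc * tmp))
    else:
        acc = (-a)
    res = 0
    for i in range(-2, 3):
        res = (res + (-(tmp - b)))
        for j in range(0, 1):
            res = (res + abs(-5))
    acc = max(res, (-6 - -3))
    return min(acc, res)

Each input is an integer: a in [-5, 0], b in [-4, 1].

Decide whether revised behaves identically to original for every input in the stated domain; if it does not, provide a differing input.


Run the pair on a=-5, b=-4.
original: acc becomes -5; next tmp becomes 19; next ((tmp - tmp) != abs(tmp)) evaluates to true; next tmp becomes -95; next res becomes 0; next at i=-2:; next res becomes 91; next at j=0:; next res becomes 96; next at i=-1:; next res becomes 187; next at j=0:; next res becomes 192; next at i=0:; next res becomes 283; next at j=0:; next res becomes 288; next at i=1:; next res becomes 379; next at j=0:; next res becomes 384; next at i=2:; next res becomes 475; next at j=0:; next res becomes 480; next acc becomes 480; next final value 480
revised: acc becomes -5; next tmp becomes 19; next (not ((tmp - tmp) != abs(tmp))) evaluates to false; next acc becomes 5; next res becomes 0; next at i=-2:; next res becomes -23; next at j=0:; next res becomes -18; next at i=-1:; next res becomes -41; next at j=0:; next res becomes -36; next at i=0:; next res becomes -59; next at j=0:; next res becomes -54; next at i=1:; next res becomes -77; next at j=0:; next res becomes -72; next at i=2:; next res becomes -95; next at j=0:; next res becomes -90; next acc becomes -3; next final value -90
480 vs -90 — the two versions disagree here.
verdict: not equivalent; witness: a=-5, b=-4


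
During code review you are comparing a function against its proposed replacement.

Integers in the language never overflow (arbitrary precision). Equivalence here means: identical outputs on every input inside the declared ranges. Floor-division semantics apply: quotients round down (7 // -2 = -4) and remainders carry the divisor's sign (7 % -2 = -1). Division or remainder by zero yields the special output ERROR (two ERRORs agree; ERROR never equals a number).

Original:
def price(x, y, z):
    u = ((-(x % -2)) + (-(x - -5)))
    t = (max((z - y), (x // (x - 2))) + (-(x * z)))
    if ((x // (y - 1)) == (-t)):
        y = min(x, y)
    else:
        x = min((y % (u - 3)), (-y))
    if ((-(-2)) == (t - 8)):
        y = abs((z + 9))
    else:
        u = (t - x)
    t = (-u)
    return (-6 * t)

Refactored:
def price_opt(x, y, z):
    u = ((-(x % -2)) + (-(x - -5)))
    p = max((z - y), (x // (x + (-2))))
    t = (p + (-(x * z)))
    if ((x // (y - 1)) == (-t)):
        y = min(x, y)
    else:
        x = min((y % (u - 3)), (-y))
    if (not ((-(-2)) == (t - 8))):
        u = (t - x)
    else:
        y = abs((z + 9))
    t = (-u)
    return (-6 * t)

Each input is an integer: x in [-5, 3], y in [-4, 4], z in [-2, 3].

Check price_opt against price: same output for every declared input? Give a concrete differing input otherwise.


Side by side, the visible changes include: statement counts differ, and local variable names differ, and arithmetic usage differs, and boolean connective usage differs.
One worked example (x=-4, y=-2, z=3) — price: u becomes -1; next t becomes 17; next ((x // (y - 1)) == (-t)) evaluates to false; next x becomes -2; next ((-(-2)) == (t - 8)) evaluates to false; next u becomes 19; next t becomes -19; next final value 114; price_opt: u becomes -1; next p becomes 5; next t becomes 17; next ((x // (y - 1)) == (-t)) evaluates to false; next x becomes -2; next (not ((-(-2)) == (t - 8))) evaluates to true; next u becomes 19; next t becomes -19; next final value 114; agreement on 114.
An exhaustive pass over the 486 declared inputs shows identical outputs.
verdict: equivalent


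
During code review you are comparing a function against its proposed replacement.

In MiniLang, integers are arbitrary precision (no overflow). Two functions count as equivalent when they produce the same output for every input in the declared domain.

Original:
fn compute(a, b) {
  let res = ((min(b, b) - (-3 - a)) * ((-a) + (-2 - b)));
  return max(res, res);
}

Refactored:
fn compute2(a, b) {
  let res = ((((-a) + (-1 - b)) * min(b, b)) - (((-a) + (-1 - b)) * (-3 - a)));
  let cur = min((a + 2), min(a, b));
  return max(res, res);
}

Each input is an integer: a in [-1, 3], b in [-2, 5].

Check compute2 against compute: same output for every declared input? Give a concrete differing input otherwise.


These are not equivalent — on a=-1, b=-1 the outputs split (0 vs 1).
compute: res becomes 0; next final value 0
compute2: res becomes 1; next cur becomes -1; next final value 1
verdict: not equivalent; witness: a=-1, b=-1


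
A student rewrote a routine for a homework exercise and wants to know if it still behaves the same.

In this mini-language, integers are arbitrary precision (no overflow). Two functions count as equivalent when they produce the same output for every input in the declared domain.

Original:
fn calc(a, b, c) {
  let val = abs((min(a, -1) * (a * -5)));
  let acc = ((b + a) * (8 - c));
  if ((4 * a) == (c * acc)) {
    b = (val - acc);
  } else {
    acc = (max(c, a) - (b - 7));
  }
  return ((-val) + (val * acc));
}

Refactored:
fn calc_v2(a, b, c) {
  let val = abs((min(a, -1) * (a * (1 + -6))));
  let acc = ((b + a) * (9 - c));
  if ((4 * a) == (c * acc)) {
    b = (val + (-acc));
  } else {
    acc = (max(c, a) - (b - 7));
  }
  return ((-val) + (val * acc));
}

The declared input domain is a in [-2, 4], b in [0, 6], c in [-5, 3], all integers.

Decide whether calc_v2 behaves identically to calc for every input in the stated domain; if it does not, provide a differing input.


The rewrite breaks on a=-2, b=1, c=1, where the results are 120 and -180.
calc: val := 20 | acc := -7 | ((4 * a) == (c * acc)): false | acc := 7 | result 120
calc_v2: val := 20 | acc := -8 | ((4 * a) == (c * acc)): true | b := 28 | result -180
verdict: not equivalent; witness: a=-2, b=1, c=1


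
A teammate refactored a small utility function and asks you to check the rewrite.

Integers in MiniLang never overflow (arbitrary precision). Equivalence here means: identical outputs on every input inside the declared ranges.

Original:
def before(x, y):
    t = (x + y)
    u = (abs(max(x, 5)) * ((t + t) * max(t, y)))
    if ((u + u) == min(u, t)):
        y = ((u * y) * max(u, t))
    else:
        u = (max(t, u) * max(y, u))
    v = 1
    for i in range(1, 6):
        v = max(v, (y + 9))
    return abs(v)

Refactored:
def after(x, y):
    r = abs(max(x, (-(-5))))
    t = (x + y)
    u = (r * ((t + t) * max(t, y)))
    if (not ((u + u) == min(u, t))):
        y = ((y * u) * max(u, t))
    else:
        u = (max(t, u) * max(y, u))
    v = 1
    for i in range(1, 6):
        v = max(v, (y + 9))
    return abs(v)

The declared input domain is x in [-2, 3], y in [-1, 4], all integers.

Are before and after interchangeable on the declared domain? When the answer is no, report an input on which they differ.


There is a counterexample at x=-2, y=-1: 8 on one side, 1 on the other.
before: t := -3 | u := 30 | ((u + u) == min(u, t)): false | u := 900 | v := 1 | iter i=1: | v := 8 | iter i=2: | v := 8 | iter i=3: | v := 8 | iter i=4: | v := 8 | iter i=5: | v := 8 | result 8
after: r := 5 | t := -3 | u := 30 | (not ((u + u) == min(u, t))): true | y := -900 | v := 1 | iter i=1: | v := 1 | iter i=2: | v := 1 | iter i=3: | v := 1 | iter i=4: | v := 1 | iter i=5: | v := 1 | result 1
verdict: not equivalent; witness: x=-2, y=-1


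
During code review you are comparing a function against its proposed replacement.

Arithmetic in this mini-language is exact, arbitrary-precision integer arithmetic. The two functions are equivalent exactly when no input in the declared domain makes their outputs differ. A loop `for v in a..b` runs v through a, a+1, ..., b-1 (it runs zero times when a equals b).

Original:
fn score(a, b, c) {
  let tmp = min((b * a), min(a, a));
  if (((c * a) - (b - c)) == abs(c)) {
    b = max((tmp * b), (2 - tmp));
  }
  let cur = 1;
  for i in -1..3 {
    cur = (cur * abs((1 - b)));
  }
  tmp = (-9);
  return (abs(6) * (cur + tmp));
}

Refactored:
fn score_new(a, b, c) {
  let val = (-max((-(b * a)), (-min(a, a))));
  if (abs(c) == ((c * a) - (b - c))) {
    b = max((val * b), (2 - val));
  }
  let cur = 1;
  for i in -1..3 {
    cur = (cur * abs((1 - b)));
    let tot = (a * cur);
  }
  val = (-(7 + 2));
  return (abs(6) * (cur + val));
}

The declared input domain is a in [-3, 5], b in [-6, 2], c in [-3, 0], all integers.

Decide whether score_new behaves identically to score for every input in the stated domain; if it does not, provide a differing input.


Behavior is preserved: although constant usage differs, min/max/abs usage differs, arithmetic usage differs, local variable names differ, statement counts differ, the outputs never diverge.
Spot check at a=-3, b=-6, c=-3 — score: tmp := -3 | (((c * a) - (b - c)) == abs(c)): false | cur := 1 | iter i=-1: | cur := 7 | iter i=0: | cur := 49 | iter i=1: | cur := 343 | iter i=2: | cur := 2401 | tmp := -9 | result 14352. score_new: val := -3 | (abs(c) == ((c * a) - (b - c))): false | cur := 1 | iter i=-1: | cur := 7 | tot := -21 | iter i=0: | cur := 49 | tot := -147 | iter i=1: | cur := 343 | tot := -1029 | iter i=2: | cur := 2401 | tot := -7203 | val := -9 | result 14352. Both give 14352.
Sweeping the whole domain (324 inputs) finds no disagreement.
verdict: equivalent


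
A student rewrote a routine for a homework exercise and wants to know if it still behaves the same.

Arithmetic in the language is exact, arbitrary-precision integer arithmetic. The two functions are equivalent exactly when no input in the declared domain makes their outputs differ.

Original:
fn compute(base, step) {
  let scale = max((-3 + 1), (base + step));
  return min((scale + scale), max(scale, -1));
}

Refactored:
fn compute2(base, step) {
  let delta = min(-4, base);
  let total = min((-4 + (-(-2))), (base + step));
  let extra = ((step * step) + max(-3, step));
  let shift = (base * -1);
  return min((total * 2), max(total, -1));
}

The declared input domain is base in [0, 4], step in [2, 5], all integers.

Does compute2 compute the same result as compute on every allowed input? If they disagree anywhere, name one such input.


Try base=0, step=2.
compute: scale=2, then returns 2
compute2: delta=-4, then total=-2, then extra=6, then shift=0, then returns -4
2 vs -4 — the two versions disagree here.
verdict: not equivalent; witness: base=0, step=2


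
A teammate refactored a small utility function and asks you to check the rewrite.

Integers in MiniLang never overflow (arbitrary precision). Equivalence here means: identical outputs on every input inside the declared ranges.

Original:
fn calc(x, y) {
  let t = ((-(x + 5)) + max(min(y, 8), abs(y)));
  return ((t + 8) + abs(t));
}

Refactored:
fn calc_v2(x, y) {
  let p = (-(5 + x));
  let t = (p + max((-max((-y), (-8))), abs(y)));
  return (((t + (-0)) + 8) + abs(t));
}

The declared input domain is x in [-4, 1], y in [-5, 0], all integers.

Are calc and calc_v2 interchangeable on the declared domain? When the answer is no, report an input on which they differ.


The two are interchangeable: statement counts differ; and arithmetic usage differs; and min/max/abs usage differs; and constant usage differs; and local variable names differ, and every declared input agrees.
One worked example (x=-3, y=-2) — calc: t = 0; return 8; calc_v2: p = -2; t = 0; return 8; agreement on 8.
An exhaustive pass over the 36 declared inputs shows identical outputs.
verdict: equivalent


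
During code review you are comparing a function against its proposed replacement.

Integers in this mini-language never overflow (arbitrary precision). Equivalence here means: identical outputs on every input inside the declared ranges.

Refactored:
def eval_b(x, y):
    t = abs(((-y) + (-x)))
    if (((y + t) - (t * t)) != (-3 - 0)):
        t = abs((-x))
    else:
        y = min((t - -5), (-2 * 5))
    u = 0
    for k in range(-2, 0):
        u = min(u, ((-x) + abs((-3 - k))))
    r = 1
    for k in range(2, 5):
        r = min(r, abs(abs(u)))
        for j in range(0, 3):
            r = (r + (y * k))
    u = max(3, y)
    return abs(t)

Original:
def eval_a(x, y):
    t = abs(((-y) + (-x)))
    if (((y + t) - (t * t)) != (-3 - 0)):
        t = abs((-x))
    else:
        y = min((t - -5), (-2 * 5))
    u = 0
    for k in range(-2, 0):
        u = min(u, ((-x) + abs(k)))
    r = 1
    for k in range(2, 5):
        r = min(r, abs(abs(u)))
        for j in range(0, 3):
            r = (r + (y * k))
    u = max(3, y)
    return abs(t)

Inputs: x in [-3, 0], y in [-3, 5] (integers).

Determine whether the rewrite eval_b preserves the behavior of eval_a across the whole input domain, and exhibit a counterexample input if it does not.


The two versions differ — the changes include constant usage differs, arithmetic usage differs.
Tracing x=-1, y=4: eval_a: t becomes 3; next (((y + t) - (t * t)) != (-3 - 0)) evaluates to true; next t becomes 1; next u becomes 0; next at k=-2:; next u becomes 0; next at k=-1:; next u becomes 0; next r becomes 1; next at k=2:; next r becomes 0; next at j=0:; next r becomes 8; next at j=1:; next r becomes 16; next at j=2:; next r becomes 24; next at k=3:; next r becomes 0; next at j=0:; next r becomes 12; next at j=1:; next r becomes 24; next at j=2:; next r becomes 36; next at k=4:; next r becomes 0; next at j=0:; next r becomes 16; next at j=1:; next r becomes 32; next at j=2:; next r becomes 48; next u becomes 4; next final value 1 | eval_b: t becomes 3; next (((y + t) - (t * t)) != (-3 - 0)) evaluates to true; next t becomes 1; next u becomes 0; next at k=-2:; next u becomes 0; next at k=-1:; next u becomes 0; next r becomes 1; next at k=2:; next r becomes 0; next at j=0:; next r becomes 8; next at j=1:; next r becomes 16; next at j=2:; next r becomes 24; next at k=3:; next r becomes 0; next at j=0:; next r becomes 12; next at j=1:; next r becomes 24; next at j=2:; next r becomes 36; next at k=4:; next r becomes 0; next at j=0:; next r becomes 16; next at j=1:; next r becomes 32; next at j=2:; next r becomes 48; next u becomes 4; next final value 1 — matching result 1.
Across all 36 domain points the two functions coincide.
verdict: equivalent


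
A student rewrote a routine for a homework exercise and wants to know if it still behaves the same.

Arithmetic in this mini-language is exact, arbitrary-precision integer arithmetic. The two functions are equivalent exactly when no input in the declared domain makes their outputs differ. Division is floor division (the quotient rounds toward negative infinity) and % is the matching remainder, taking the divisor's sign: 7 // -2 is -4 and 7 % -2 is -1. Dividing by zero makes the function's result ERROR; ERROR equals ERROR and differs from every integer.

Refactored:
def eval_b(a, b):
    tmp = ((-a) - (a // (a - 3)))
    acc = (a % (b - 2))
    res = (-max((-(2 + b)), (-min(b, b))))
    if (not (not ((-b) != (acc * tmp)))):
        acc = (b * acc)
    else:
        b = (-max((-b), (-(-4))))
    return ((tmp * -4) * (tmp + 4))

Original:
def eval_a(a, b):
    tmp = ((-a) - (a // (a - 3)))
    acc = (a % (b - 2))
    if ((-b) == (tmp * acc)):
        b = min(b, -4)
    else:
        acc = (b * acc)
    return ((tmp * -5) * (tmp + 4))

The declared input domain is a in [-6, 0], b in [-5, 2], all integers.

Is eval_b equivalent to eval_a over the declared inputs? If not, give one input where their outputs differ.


Evaluate both at a=-6, b=-5.
eval_a: tmp becomes 6; next acc becomes -6; next ((-b) == (tmp * acc)) evaluates to false; next acc becomes 30; next final value -300
eval_b: tmp becomes 6; next acc becomes -6; next res becomes -5; next (not (not ((-b) != (acc * tmp)))) evaluates to true; next acc becomes 30; next final value -240
-300 against -240: the behavior changed.
verdict: not equivalent; witness: a=-6, b=-5


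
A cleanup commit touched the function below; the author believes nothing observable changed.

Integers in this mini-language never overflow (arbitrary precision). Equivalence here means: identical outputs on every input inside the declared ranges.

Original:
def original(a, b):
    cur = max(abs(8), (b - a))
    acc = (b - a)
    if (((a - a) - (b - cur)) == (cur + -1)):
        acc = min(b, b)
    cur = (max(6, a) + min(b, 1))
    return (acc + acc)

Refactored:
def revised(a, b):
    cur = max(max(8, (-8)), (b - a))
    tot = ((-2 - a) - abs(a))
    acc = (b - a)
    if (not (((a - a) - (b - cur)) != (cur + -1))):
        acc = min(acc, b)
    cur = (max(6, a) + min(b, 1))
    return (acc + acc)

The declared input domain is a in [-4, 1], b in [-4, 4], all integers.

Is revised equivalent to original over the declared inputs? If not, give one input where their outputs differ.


Input a=1, b=1: 2 from original versus 0 from revised.
verdict: not equivalent; witness: a=1, b=1


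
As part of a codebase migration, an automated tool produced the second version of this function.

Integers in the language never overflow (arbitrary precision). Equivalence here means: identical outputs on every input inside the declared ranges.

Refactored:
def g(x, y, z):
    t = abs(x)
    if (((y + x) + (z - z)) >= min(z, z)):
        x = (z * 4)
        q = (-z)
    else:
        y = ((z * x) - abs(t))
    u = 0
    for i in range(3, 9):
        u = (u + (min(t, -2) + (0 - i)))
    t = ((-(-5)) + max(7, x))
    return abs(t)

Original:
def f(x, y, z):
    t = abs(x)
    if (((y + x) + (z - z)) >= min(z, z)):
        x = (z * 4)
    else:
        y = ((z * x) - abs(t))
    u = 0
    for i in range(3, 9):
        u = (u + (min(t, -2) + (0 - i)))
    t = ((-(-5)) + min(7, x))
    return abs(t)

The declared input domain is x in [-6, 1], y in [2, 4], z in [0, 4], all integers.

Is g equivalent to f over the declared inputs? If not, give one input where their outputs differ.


Run the pair on x=-6, y=2, z=0.
f: t := 6 | (((y + x) + (z - z)) >= min(z, z)): false | y := -6 | u := 0 | iter i=3: | u := -5 | iter i=4: | u := -11 | iter i=5: | u := -18 | iter i=6: | u := -26 | iter i=7: | u := -35 | iter i=8: | u := -45 | t := -1 | result 1
g: t := 6 | (((y + x) + (z - z)) >= min(z, z)): false | y := -6 | u := 0 | iter i=3: | u := -5 | iter i=4: | u := -11 | iter i=5: | u := -18 | iter i=6: | u := -26 | iter i=7: | u := -35 | iter i=8: | u := -45 | t := 12 | result 12
1 and 12 differ, so these are not the same function on this domain.
verdict: not equivalent; witness: x=-6, y=2, z=0


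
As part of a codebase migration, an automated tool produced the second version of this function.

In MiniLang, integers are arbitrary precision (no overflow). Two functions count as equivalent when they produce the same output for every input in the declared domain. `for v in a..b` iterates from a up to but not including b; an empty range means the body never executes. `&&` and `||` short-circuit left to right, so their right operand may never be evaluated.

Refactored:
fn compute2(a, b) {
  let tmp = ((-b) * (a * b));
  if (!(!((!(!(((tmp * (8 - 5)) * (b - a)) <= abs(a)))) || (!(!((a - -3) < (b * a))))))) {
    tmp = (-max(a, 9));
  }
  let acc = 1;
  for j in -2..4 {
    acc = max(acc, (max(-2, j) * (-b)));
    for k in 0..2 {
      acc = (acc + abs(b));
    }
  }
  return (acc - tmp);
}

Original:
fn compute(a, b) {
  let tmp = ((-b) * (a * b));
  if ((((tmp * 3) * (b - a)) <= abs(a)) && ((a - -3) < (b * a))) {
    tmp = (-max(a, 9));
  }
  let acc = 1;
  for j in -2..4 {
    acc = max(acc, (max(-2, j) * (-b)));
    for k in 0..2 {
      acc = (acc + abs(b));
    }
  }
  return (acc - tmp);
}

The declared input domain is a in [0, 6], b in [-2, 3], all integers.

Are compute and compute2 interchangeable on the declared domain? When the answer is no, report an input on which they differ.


a=0, b=-2 yields 25 from compute but 34 from compute2.
verdict: not equivalent; witness: a=0, b=-2


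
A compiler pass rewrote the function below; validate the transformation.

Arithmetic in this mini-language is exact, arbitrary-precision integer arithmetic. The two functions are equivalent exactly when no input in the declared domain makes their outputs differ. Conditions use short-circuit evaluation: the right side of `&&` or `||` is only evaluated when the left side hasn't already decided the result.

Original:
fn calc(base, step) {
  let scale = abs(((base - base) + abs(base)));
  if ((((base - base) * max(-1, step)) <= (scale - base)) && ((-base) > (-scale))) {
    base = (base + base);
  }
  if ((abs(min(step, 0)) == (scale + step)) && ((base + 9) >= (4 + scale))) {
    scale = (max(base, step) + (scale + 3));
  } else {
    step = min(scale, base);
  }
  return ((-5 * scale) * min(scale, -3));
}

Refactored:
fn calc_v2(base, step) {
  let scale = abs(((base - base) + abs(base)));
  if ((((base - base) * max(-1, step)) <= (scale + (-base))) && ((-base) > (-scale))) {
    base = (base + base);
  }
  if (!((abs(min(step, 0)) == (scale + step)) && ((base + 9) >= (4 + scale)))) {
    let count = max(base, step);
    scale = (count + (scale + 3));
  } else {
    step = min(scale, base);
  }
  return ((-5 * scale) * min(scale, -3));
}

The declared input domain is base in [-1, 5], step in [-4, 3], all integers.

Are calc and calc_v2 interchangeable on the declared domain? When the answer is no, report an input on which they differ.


Not equivalent: base=-1, step=-4 separates them (15 vs 30).
calc: scale becomes 1; next ((((base - base) * max(-1, step)) <= (scale - base)) && ((-base) > (-scale))) evaluates to true; next base becomes -2; next ((abs(min(step, 0)) == (scale + step)) && ((base + 9) >= (4 + scale))) evaluates to false; next step becomes -2; next final value 15
calc_v2: scale becomes 1; next ((((base - base) * max(-1, step)) <= (scale + (-base))) && ((-base) > (-scale))) evaluates to true; next base becomes -2; next (!((abs(min(step, 0)) == (scale + step)) && ((base + 9) >= (4 + scale)))) evaluates to true; next count becomes -2; next scale becomes 2; next final value 30
verdict: not equivalent; witness: base=-1, step=-4


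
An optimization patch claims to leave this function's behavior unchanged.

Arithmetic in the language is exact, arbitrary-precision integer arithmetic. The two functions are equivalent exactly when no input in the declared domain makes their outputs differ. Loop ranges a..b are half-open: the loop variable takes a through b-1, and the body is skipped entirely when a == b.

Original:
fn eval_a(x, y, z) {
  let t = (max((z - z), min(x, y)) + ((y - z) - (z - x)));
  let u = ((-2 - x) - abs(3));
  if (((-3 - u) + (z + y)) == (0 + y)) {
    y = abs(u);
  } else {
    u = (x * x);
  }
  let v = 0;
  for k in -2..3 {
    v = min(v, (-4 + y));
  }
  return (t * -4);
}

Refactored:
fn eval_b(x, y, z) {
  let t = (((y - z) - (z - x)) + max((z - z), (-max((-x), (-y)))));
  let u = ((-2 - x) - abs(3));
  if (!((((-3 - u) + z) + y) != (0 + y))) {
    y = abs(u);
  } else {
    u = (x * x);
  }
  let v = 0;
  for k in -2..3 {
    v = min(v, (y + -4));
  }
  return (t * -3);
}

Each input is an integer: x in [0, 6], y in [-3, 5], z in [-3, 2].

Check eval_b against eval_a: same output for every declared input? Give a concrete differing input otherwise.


There is a counterexample at x=0, y=-3, z=-3: -12 on one side, -9 on the other.
eval_a: t := 3 | u := -5 | (((-3 - u) + (z + y)) == (0 + y)): false | u := 0 | v := 0 | iter k=-2: | v := -7 | iter k=-1: | v := -7 | iter k=0: | v := -7 | iter k=1: | v := -7 | iter k=2: | v := -7 | result -12
eval_b: t := 3 | u := -5 | (!((((-3 - u) + z) + y) != (0 + y))): false | u := 0 | v := 0 | iter k=-2: | v := -7 | iter k=-1: | v := -7 | iter k=0: | v := -7 | iter k=1: | v := -7 | iter k=2: | v := -7 | result -9
verdict: not equivalent; witness: x=0, y=-3, z=-3


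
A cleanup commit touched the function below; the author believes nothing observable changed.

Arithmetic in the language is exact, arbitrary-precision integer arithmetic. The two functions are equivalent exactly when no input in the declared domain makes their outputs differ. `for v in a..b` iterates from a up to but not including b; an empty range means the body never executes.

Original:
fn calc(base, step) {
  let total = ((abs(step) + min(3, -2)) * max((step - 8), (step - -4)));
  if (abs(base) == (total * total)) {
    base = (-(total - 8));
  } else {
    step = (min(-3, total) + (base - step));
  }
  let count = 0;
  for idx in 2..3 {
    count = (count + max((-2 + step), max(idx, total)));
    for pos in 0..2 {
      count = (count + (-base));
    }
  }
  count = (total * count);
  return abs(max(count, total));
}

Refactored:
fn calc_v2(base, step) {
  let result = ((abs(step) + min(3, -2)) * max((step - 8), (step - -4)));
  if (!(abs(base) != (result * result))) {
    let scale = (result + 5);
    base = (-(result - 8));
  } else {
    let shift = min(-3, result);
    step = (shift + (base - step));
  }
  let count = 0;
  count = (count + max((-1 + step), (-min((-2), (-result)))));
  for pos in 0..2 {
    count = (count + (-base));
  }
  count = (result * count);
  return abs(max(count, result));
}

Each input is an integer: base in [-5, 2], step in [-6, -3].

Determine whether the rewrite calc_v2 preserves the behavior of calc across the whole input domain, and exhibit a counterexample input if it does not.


Run the pair on base=2, step=-5.
calc: total becomes -3; next (abs(base) == (total * total)) evaluates to false; next step becomes 4; next count becomes 0; next at idx=2:; next count becomes 2; next at pos=0:; next count becomes 0; next at pos=1:; next count becomes -2; next count becomes 6; next final value 6
calc_v2: result becomes -3; next (!(abs(base) != (result * result))) evaluates to false; next shift becomes -3; next step becomes 4; next count becomes 0; next count becomes 3; next at pos=0:; next count becomes 1; next at pos=1:; next count becomes -1; next count becomes 3; next final value 3
6 vs 3 — the two versions disagree here.
verdict: not equivalent; witness: base=2, step=-5


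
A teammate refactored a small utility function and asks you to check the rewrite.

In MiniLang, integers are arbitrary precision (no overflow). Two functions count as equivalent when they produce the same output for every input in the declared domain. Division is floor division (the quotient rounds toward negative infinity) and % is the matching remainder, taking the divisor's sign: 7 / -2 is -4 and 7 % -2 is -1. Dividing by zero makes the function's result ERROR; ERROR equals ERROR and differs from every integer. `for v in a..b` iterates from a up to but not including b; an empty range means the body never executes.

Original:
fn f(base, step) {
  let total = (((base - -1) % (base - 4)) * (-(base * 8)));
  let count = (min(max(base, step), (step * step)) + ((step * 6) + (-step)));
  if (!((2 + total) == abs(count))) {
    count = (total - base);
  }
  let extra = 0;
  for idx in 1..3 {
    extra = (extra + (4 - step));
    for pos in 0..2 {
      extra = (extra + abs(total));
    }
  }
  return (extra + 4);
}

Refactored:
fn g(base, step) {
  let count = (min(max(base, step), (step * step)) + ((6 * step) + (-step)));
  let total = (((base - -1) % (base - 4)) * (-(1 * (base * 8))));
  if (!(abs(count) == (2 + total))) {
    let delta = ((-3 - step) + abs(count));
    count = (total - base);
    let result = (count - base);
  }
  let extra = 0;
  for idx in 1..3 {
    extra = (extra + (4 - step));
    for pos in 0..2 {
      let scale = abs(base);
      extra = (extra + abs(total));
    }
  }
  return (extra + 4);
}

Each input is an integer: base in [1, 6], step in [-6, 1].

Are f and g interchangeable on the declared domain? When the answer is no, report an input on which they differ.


Reading the diff, among the changes: constant usage differs, plus local variable names differ, plus arithmetic usage differs, plus statement counts differ, plus min/max/abs usage differs.
One worked example (base=3, step=-1) — f: total = 0; count = -4; (!((2 + total) == abs(count))) -> true; count = -3; extra = 0; [idx=1]; extra = 5; [pos=0]; extra = 5; [pos=1]; extra = 5; [idx=2]; extra = 10; [pos=0]; extra = 10; [pos=1]; extra = 10; return 14; g: count = -4; total = 0; (!(abs(count) == (2 + total))) -> true; delta = 2; count = -3; result = -6; extra = 0; [idx=1]; extra = 5; [pos=0]; scale = 3; extra = 5; [pos=1]; scale = 3; extra = 5; [idx=2]; extra = 10; [pos=0]; scale = 3; extra = 10; [pos=1]; scale = 3; extra = 10; return 14; agreement on 14.
An exhaustive pass over the 48 declared inputs shows identical outputs.
verdict: equivalent


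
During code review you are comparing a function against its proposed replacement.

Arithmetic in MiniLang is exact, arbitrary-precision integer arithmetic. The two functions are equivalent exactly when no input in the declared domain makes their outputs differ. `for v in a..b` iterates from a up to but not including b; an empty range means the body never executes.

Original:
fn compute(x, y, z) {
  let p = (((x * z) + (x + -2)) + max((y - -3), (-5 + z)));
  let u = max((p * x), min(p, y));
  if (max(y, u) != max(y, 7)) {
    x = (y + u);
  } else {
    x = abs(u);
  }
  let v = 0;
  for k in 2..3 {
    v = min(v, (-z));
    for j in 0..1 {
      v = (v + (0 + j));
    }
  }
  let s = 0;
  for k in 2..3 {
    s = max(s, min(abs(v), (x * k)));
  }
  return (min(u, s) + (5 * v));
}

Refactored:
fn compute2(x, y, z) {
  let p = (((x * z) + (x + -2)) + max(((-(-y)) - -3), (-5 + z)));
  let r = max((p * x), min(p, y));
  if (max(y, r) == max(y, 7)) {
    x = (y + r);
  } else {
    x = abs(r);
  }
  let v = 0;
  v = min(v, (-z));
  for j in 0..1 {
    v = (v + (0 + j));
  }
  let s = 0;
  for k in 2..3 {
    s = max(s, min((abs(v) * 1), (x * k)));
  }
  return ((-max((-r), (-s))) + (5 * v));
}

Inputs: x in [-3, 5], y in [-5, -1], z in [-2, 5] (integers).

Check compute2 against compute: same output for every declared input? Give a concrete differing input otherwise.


Evaluate both at x=1, y=-5, z=4.
compute: p becomes 2; next u becomes 2; next (max(y, u) != max(y, 7)) evaluates to true; next x becomes -3; next v becomes 0; next at k=2:; next v becomes -4; next at j=0:; next v becomes -4; next s becomes 0; next at k=2:; next s becomes 0; next final value -20
compute2: p becomes 2; next r becomes 2; next (max(y, r) == max(y, 7)) evaluates to false; next x becomes 2; next v becomes 0; next v becomes -4; next at j=0:; next v becomes -4; next s becomes 0; next at k=2:; next s becomes 4; next final value -18
-20 against -18: the behavior changed.
verdict: not equivalent; witness: x=1, y=-5, z=4


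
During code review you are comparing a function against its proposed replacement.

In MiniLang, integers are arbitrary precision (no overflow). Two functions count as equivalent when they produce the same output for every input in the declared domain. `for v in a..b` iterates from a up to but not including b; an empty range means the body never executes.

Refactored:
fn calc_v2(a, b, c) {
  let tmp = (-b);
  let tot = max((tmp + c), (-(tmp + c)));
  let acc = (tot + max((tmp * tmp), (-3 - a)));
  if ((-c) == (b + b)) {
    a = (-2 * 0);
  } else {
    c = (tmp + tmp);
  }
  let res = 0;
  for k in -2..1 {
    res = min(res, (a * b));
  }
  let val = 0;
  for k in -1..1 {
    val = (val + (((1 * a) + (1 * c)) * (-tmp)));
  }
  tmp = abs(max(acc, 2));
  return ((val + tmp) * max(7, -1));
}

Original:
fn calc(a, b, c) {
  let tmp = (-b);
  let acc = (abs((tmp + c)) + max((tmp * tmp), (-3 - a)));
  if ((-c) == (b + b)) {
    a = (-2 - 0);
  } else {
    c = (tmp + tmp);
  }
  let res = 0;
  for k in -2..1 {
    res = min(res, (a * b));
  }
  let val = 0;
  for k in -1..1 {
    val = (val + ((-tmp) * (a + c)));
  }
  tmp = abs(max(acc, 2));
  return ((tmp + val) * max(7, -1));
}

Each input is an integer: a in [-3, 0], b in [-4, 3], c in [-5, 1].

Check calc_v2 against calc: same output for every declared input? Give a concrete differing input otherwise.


At a=-3, b=1, c=-2: calc gives -28, calc_v2 gives 0.
verdict: not equivalent; witness: a=-3, b=1, c=-2


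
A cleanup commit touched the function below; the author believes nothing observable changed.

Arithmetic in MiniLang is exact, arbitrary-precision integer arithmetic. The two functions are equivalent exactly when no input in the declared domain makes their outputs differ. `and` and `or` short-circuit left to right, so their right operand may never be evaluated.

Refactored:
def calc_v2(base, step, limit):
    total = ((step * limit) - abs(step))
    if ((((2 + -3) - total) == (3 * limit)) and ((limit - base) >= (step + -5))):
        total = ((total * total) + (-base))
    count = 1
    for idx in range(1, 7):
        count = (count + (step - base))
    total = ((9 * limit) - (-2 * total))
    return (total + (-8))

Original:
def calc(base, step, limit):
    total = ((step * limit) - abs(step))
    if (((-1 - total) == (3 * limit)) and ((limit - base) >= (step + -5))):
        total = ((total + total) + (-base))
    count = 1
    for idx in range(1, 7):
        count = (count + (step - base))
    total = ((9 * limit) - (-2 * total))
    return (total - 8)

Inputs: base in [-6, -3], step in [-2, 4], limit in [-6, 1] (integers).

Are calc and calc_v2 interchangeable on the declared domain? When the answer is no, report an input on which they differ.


The rewrite breaks on base=-6, step=-2, limit=1, where the results are -3 and 45.
calc: total = -4; (((-1 - total) == (3 * limit)) and ((limit - base) >= (step + -5))) -> true; total = -2; count = 1; [idx=1]; count = 5; [idx=2]; count = 9; [idx=3]; count = 13; [idx=4]; count = 17; [idx=5]; count = 21; [idx=6]; count = 25; total = 5; return -3
calc_v2: total = -4; ((((2 + -3) - total) == (3 * limit)) and ((limit - base) >= (step + -5))) -> true; total = 22; count = 1; [idx=1]; count = 5; [idx=2]; count = 9; [idx=3]; count = 13; [idx=4]; count = 17; [idx=5]; count = 21; [idx=6]; count = 25; total = 53; return 45
verdict: not equivalent; witness: base=-6, step=-2, limit=1


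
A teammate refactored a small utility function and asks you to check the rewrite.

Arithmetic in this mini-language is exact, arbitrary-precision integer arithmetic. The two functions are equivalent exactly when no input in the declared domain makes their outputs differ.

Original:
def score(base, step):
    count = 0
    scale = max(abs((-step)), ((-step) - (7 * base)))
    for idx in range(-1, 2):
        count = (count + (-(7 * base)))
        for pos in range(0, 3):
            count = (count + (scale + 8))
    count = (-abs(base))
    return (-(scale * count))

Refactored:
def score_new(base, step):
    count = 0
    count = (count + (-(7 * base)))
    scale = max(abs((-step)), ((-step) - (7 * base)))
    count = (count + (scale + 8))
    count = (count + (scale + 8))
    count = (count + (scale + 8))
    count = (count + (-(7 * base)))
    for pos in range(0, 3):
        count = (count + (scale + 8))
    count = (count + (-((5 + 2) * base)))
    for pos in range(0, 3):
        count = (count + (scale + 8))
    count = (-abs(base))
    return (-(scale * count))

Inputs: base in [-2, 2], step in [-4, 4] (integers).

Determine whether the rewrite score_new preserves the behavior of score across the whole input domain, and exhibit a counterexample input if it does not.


Equivalent — the differences include arithmetic usage differs, and statement counts differ, and local variable names differ, and constant usage differs, yet no declared input distinguishes the two.
As a probe, take base=2, step=-4: score runs count := 0 | scale := 4 | iter idx=-1: | count := -14 | iter pos=0: | count := -2 | iter pos=1: | count := 10 | iter pos=2: | count := 22 | iter idx=0: | count := 8 | iter pos=0: | count := 20 | iter pos=1: | count := 32 | iter pos=2: | count := 44 | iter idx=1: | count := 30 | iter pos=0: | count := 42 | iter pos=1: | count := 54 | iter pos=2: | count := 66 | count := -2 | result 8; score_new runs count := 0 | count := -14 | scale := 4 | count := -2 | count := 10 | count := 22 | count := 8 | iter pos=0: | count := 20 | iter pos=1: | count := 32 | iter pos=2: | count := 44 | count := 30 | iter pos=0: | count := 42 | iter pos=1: | count := 54 | iter pos=2: | count := 66 | count := -2 | result 8; both end at 8.
Sweeping the whole domain (45 inputs) finds no disagreement.
verdict: equivalent


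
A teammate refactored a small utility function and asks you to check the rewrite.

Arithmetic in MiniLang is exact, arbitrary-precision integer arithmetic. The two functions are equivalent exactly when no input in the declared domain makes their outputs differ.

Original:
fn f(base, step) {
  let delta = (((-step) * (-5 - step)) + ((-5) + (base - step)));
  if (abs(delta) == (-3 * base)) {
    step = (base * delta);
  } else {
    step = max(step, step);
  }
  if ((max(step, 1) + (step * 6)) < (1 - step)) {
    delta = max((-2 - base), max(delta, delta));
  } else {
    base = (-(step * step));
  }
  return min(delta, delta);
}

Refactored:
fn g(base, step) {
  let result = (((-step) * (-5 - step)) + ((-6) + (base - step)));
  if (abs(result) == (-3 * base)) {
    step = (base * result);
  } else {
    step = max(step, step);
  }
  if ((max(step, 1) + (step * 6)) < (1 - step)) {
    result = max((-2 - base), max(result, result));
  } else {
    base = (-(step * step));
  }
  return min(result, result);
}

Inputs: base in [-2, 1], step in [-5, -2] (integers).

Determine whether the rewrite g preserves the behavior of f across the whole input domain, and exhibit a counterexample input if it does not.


On input base=0, step=-5, f returns 0 while g returns -1.
verdict: not equivalent; witness: base=0, step=-5
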